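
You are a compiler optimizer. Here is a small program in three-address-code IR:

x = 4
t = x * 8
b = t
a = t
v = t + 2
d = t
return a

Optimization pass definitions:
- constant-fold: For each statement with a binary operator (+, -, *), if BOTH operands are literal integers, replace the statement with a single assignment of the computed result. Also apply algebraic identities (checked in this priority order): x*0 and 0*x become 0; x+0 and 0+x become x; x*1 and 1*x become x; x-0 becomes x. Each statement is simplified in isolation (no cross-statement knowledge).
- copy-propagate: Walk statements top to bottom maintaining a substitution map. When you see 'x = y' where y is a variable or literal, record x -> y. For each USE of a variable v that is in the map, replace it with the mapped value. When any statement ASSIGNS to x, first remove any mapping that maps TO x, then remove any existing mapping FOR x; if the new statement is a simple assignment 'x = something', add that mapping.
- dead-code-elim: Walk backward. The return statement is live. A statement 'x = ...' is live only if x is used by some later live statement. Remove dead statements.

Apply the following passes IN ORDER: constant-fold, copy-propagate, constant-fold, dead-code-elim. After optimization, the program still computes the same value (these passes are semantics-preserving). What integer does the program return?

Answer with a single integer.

Answer: 32

Derivation:
Initial IR:
  x = 4
  t = x * 8
  b = t
  a = t
  v = t + 2
  d = t
  return a
After constant-fold (7 stmts):
  x = 4
  t = x * 8
  b = t
  a = t
  v = t + 2
  d = t
  return a
After copy-propagate (7 stmts):
  x = 4
  t = 4 * 8
  b = t
  a = t
  v = t + 2
  d = t
  return t
After constant-fold (7 stmts):
  x = 4
  t = 32
  b = t
  a = t
  v = t + 2
  d = t
  return t
After dead-code-elim (2 stmts):
  t = 32
  return t
Evaluate:
  x = 4  =>  x = 4
  t = x * 8  =>  t = 32
  b = t  =>  b = 32
  a = t  =>  a = 32
  v = t + 2  =>  v = 34
  d = t  =>  d = 32
  return a = 32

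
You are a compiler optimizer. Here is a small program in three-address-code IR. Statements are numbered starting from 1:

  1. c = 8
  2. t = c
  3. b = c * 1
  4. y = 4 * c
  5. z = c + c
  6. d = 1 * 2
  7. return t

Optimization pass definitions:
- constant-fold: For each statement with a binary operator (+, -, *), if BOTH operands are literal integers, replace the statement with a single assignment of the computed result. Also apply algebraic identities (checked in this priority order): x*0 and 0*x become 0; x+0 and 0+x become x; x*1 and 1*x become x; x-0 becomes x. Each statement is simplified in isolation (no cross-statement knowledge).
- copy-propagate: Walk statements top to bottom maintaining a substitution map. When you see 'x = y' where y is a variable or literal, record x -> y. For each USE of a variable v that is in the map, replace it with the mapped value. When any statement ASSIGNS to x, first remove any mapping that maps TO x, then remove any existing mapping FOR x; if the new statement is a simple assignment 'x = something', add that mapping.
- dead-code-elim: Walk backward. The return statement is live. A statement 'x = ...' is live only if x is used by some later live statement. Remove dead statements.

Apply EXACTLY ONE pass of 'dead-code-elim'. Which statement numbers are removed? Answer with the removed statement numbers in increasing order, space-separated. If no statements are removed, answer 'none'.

Backward liveness scan:
Stmt 1 'c = 8': KEEP (c is live); live-in = []
Stmt 2 't = c': KEEP (t is live); live-in = ['c']
Stmt 3 'b = c * 1': DEAD (b not in live set ['t'])
Stmt 4 'y = 4 * c': DEAD (y not in live set ['t'])
Stmt 5 'z = c + c': DEAD (z not in live set ['t'])
Stmt 6 'd = 1 * 2': DEAD (d not in live set ['t'])
Stmt 7 'return t': KEEP (return); live-in = ['t']
Removed statement numbers: [3, 4, 5, 6]
Surviving IR:
  c = 8
  t = c
  return t

Answer: 3 4 5 6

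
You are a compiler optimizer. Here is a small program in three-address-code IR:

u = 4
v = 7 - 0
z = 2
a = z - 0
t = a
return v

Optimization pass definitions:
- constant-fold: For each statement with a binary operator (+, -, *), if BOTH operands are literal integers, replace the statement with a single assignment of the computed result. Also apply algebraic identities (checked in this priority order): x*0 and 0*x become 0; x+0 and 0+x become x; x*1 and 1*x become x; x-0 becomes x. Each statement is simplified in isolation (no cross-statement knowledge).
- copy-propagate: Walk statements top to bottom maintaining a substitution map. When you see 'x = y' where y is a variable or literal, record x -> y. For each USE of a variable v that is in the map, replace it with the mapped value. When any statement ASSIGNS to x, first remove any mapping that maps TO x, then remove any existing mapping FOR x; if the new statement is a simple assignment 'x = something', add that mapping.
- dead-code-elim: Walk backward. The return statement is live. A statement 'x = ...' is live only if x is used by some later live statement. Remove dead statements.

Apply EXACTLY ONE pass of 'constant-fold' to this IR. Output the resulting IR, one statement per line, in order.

Answer: u = 4
v = 7
z = 2
a = z
t = a
return v

Derivation:
Applying constant-fold statement-by-statement:
  [1] u = 4  (unchanged)
  [2] v = 7 - 0  -> v = 7
  [3] z = 2  (unchanged)
  [4] a = z - 0  -> a = z
  [5] t = a  (unchanged)
  [6] return v  (unchanged)
Result (6 stmts):
  u = 4
  v = 7
  z = 2
  a = z
  t = a
  return v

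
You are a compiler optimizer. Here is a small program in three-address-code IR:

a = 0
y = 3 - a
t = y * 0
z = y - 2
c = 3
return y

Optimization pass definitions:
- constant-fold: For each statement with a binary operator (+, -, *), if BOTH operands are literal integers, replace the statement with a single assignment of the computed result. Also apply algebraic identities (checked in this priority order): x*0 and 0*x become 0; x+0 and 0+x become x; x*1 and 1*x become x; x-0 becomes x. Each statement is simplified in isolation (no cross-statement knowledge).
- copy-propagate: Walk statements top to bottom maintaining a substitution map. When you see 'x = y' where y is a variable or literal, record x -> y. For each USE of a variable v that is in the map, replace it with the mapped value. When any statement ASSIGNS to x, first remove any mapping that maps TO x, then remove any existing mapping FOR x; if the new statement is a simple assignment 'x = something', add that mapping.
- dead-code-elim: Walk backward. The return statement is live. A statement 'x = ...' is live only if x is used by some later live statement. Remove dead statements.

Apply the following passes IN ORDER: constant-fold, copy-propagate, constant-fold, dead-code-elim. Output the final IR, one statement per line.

Initial IR:
  a = 0
  y = 3 - a
  t = y * 0
  z = y - 2
  c = 3
  return y
After constant-fold (6 stmts):
  a = 0
  y = 3 - a
  t = 0
  z = y - 2
  c = 3
  return y
After copy-propagate (6 stmts):
  a = 0
  y = 3 - 0
  t = 0
  z = y - 2
  c = 3
  return y
After constant-fold (6 stmts):
  a = 0
  y = 3
  t = 0
  z = y - 2
  c = 3
  return y
After dead-code-elim (2 stmts):
  y = 3
  return y

Answer: y = 3
return y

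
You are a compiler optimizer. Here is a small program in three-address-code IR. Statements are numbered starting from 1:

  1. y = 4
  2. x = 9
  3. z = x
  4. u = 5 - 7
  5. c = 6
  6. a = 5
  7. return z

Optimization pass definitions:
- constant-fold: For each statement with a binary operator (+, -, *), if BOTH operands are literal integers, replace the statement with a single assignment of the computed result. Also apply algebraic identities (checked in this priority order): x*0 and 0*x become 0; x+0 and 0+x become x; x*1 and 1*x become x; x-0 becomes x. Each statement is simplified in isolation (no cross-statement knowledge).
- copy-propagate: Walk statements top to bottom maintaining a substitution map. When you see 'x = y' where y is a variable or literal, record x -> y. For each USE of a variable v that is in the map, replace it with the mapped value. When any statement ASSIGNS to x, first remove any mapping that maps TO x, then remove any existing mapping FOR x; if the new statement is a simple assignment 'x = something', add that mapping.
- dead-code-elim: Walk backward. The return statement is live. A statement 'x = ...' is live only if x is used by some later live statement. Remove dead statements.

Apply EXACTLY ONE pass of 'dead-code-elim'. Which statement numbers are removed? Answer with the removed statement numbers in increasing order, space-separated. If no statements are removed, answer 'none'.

Backward liveness scan:
Stmt 1 'y = 4': DEAD (y not in live set [])
Stmt 2 'x = 9': KEEP (x is live); live-in = []
Stmt 3 'z = x': KEEP (z is live); live-in = ['x']
Stmt 4 'u = 5 - 7': DEAD (u not in live set ['z'])
Stmt 5 'c = 6': DEAD (c not in live set ['z'])
Stmt 6 'a = 5': DEAD (a not in live set ['z'])
Stmt 7 'return z': KEEP (return); live-in = ['z']
Removed statement numbers: [1, 4, 5, 6]
Surviving IR:
  x = 9
  z = x
  return z

Answer: 1 4 5 6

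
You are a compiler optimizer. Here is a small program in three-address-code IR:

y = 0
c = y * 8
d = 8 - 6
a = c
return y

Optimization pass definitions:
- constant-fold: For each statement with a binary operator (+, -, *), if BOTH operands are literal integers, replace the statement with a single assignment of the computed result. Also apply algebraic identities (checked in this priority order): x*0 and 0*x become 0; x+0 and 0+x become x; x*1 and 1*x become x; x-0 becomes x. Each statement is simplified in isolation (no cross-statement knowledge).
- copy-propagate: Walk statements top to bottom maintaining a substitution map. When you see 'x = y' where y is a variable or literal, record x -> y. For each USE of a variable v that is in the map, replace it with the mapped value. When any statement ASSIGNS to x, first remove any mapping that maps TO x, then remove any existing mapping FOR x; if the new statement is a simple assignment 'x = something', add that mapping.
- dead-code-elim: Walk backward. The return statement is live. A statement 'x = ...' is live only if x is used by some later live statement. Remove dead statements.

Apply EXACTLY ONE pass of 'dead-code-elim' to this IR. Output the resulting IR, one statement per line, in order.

Answer: y = 0
return y

Derivation:
Applying dead-code-elim statement-by-statement:
  [5] return y  -> KEEP (return); live=['y']
  [4] a = c  -> DEAD (a not live)
  [3] d = 8 - 6  -> DEAD (d not live)
  [2] c = y * 8  -> DEAD (c not live)
  [1] y = 0  -> KEEP; live=[]
Result (2 stmts):
  y = 0
  return y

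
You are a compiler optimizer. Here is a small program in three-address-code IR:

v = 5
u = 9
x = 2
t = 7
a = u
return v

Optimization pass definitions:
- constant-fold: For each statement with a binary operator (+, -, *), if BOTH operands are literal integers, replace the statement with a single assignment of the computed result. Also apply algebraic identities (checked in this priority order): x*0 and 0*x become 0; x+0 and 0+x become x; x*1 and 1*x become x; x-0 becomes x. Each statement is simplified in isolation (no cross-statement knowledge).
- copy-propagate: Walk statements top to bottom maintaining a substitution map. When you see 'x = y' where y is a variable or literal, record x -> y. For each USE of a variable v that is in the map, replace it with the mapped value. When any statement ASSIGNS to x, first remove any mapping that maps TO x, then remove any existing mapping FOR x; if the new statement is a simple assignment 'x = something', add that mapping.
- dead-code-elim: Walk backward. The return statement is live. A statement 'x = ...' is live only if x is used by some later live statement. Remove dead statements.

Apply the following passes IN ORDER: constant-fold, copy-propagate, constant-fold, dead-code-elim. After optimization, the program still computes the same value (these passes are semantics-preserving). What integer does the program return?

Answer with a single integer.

Answer: 5

Derivation:
Initial IR:
  v = 5
  u = 9
  x = 2
  t = 7
  a = u
  return v
After constant-fold (6 stmts):
  v = 5
  u = 9
  x = 2
  t = 7
  a = u
  return v
After copy-propagate (6 stmts):
  v = 5
  u = 9
  x = 2
  t = 7
  a = 9
  return 5
After constant-fold (6 stmts):
  v = 5
  u = 9
  x = 2
  t = 7
  a = 9
  return 5
After dead-code-elim (1 stmts):
  return 5
Evaluate:
  v = 5  =>  v = 5
  u = 9  =>  u = 9
  x = 2  =>  x = 2
  t = 7  =>  t = 7
  a = u  =>  a = 9
  return v = 5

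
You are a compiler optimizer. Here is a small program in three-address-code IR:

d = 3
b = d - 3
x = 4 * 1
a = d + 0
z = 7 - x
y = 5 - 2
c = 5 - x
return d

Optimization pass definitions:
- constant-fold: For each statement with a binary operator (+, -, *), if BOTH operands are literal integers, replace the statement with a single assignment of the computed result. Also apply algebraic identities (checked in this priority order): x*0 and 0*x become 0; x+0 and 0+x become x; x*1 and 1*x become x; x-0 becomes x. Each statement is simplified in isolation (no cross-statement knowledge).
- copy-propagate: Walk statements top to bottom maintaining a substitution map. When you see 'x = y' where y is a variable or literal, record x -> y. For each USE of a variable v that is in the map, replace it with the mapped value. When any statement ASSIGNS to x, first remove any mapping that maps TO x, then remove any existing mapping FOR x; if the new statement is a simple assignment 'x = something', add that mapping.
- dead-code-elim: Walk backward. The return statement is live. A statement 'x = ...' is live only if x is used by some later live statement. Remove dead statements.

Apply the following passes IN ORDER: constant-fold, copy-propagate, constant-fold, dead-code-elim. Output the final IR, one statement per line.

Initial IR:
  d = 3
  b = d - 3
  x = 4 * 1
  a = d + 0
  z = 7 - x
  y = 5 - 2
  c = 5 - x
  return d
After constant-fold (8 stmts):
  d = 3
  b = d - 3
  x = 4
  a = d
  z = 7 - x
  y = 3
  c = 5 - x
  return d
After copy-propagate (8 stmts):
  d = 3
  b = 3 - 3
  x = 4
  a = 3
  z = 7 - 4
  y = 3
  c = 5 - 4
  return 3
After constant-fold (8 stmts):
  d = 3
  b = 0
  x = 4
  a = 3
  z = 3
  y = 3
  c = 1
  return 3
After dead-code-elim (1 stmts):
  return 3

Answer: return 3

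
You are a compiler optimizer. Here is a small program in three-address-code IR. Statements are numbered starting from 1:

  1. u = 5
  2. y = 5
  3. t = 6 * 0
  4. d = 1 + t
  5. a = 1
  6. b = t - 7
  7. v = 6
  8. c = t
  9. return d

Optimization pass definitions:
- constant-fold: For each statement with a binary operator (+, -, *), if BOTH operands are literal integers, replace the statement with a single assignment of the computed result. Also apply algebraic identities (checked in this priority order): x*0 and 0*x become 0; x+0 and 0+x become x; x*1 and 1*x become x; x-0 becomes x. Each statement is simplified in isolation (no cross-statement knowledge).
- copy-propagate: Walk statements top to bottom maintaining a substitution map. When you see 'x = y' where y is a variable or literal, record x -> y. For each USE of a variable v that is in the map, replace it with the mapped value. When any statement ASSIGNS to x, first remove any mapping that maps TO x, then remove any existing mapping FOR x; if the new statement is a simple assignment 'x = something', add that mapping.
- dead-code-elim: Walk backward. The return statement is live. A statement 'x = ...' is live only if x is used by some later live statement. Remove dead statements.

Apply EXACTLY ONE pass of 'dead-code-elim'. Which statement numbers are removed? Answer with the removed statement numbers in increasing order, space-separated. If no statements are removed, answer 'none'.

Backward liveness scan:
Stmt 1 'u = 5': DEAD (u not in live set [])
Stmt 2 'y = 5': DEAD (y not in live set [])
Stmt 3 't = 6 * 0': KEEP (t is live); live-in = []
Stmt 4 'd = 1 + t': KEEP (d is live); live-in = ['t']
Stmt 5 'a = 1': DEAD (a not in live set ['d'])
Stmt 6 'b = t - 7': DEAD (b not in live set ['d'])
Stmt 7 'v = 6': DEAD (v not in live set ['d'])
Stmt 8 'c = t': DEAD (c not in live set ['d'])
Stmt 9 'return d': KEEP (return); live-in = ['d']
Removed statement numbers: [1, 2, 5, 6, 7, 8]
Surviving IR:
  t = 6 * 0
  d = 1 + t
  return d

Answer: 1 2 5 6 7 8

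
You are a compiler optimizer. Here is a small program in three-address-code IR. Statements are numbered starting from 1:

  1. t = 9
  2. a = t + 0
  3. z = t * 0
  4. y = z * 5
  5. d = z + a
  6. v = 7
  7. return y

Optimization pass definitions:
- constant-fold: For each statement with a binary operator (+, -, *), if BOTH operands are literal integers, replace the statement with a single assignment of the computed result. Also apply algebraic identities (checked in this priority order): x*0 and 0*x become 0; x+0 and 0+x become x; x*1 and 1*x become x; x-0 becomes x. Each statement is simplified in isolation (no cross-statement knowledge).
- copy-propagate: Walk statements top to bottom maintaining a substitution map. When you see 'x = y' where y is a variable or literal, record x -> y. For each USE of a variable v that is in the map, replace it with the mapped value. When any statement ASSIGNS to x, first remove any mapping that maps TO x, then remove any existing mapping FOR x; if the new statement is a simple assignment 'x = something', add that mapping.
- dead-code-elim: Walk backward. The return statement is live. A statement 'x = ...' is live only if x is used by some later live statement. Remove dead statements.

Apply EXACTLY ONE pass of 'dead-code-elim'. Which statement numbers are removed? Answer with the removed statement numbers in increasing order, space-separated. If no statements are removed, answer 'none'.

Answer: 2 5 6

Derivation:
Backward liveness scan:
Stmt 1 't = 9': KEEP (t is live); live-in = []
Stmt 2 'a = t + 0': DEAD (a not in live set ['t'])
Stmt 3 'z = t * 0': KEEP (z is live); live-in = ['t']
Stmt 4 'y = z * 5': KEEP (y is live); live-in = ['z']
Stmt 5 'd = z + a': DEAD (d not in live set ['y'])
Stmt 6 'v = 7': DEAD (v not in live set ['y'])
Stmt 7 'return y': KEEP (return); live-in = ['y']
Removed statement numbers: [2, 5, 6]
Surviving IR:
  t = 9
  z = t * 0
  y = z * 5
  return y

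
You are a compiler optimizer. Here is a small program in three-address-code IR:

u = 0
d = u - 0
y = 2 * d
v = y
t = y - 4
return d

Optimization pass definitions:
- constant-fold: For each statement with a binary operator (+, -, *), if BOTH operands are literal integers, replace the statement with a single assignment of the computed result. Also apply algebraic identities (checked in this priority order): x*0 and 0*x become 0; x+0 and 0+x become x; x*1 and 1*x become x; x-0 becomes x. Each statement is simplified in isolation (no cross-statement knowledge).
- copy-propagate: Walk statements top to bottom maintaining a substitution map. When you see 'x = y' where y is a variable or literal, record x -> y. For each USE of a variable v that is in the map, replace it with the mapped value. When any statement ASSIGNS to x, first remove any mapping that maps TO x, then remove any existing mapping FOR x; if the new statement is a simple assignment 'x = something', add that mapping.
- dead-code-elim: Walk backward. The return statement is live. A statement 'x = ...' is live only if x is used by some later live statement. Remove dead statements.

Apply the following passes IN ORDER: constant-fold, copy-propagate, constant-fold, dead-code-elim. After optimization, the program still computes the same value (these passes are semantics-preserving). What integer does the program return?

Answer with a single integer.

Answer: 0

Derivation:
Initial IR:
  u = 0
  d = u - 0
  y = 2 * d
  v = y
  t = y - 4
  return d
After constant-fold (6 stmts):
  u = 0
  d = u
  y = 2 * d
  v = y
  t = y - 4
  return d
After copy-propagate (6 stmts):
  u = 0
  d = 0
  y = 2 * 0
  v = y
  t = y - 4
  return 0
After constant-fold (6 stmts):
  u = 0
  d = 0
  y = 0
  v = y
  t = y - 4
  return 0
After dead-code-elim (1 stmts):
  return 0
Evaluate:
  u = 0  =>  u = 0
  d = u - 0  =>  d = 0
  y = 2 * d  =>  y = 0
  v = y  =>  v = 0
  t = y - 4  =>  t = -4
  return d = 0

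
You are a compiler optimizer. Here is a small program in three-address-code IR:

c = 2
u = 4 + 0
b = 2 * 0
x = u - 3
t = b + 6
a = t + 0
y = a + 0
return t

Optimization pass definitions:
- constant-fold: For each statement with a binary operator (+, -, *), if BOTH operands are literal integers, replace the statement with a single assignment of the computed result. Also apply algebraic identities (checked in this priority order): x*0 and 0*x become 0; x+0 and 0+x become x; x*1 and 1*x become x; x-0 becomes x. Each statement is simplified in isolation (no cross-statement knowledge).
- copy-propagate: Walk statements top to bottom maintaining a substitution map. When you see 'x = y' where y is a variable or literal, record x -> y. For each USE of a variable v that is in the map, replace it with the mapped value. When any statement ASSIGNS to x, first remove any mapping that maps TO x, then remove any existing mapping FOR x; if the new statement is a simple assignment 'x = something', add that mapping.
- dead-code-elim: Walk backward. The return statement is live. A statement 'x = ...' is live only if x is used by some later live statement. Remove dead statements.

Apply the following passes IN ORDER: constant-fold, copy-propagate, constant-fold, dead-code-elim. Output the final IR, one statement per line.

Initial IR:
  c = 2
  u = 4 + 0
  b = 2 * 0
  x = u - 3
  t = b + 6
  a = t + 0
  y = a + 0
  return t
After constant-fold (8 stmts):
  c = 2
  u = 4
  b = 0
  x = u - 3
  t = b + 6
  a = t
  y = a
  return t
After copy-propagate (8 stmts):
  c = 2
  u = 4
  b = 0
  x = 4 - 3
  t = 0 + 6
  a = t
  y = t
  return t
After constant-fold (8 stmts):
  c = 2
  u = 4
  b = 0
  x = 1
  t = 6
  a = t
  y = t
  return t
After dead-code-elim (2 stmts):
  t = 6
  return t

Answer: t = 6
return t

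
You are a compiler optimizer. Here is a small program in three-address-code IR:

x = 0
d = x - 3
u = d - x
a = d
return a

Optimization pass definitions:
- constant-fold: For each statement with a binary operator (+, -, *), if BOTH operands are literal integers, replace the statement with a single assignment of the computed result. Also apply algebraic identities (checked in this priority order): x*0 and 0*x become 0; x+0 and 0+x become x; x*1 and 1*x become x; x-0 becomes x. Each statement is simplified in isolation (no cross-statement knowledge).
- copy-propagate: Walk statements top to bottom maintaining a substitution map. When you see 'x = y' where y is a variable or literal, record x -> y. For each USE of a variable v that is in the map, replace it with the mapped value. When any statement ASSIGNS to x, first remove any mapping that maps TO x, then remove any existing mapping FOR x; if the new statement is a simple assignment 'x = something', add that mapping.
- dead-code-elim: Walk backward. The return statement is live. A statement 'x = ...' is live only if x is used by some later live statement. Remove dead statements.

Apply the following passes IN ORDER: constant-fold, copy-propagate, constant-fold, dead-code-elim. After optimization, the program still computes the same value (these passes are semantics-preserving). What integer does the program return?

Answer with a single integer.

Answer: -3

Derivation:
Initial IR:
  x = 0
  d = x - 3
  u = d - x
  a = d
  return a
After constant-fold (5 stmts):
  x = 0
  d = x - 3
  u = d - x
  a = d
  return a
After copy-propagate (5 stmts):
  x = 0
  d = 0 - 3
  u = d - 0
  a = d
  return d
After constant-fold (5 stmts):
  x = 0
  d = -3
  u = d
  a = d
  return d
After dead-code-elim (2 stmts):
  d = -3
  return d
Evaluate:
  x = 0  =>  x = 0
  d = x - 3  =>  d = -3
  u = d - x  =>  u = -3
  a = d  =>  a = -3
  return a = -3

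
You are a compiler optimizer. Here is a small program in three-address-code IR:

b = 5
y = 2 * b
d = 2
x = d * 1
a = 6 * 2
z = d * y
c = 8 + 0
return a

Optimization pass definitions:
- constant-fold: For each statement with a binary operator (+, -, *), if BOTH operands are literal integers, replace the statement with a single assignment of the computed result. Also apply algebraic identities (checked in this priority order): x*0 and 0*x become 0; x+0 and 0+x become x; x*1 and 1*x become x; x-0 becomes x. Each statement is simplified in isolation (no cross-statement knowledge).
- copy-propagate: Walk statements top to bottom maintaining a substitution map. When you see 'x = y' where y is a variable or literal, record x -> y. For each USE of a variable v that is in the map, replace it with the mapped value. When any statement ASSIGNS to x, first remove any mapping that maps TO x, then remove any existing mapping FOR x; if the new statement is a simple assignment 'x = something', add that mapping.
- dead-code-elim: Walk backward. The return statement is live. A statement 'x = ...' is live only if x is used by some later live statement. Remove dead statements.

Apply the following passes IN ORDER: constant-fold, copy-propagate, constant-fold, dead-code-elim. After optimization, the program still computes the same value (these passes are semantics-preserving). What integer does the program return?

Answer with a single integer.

Initial IR:
  b = 5
  y = 2 * b
  d = 2
  x = d * 1
  a = 6 * 2
  z = d * y
  c = 8 + 0
  return a
After constant-fold (8 stmts):
  b = 5
  y = 2 * b
  d = 2
  x = d
  a = 12
  z = d * y
  c = 8
  return a
After copy-propagate (8 stmts):
  b = 5
  y = 2 * 5
  d = 2
  x = 2
  a = 12
  z = 2 * y
  c = 8
  return 12
After constant-fold (8 stmts):
  b = 5
  y = 10
  d = 2
  x = 2
  a = 12
  z = 2 * y
  c = 8
  return 12
After dead-code-elim (1 stmts):
  return 12
Evaluate:
  b = 5  =>  b = 5
  y = 2 * b  =>  y = 10
  d = 2  =>  d = 2
  x = d * 1  =>  x = 2
  a = 6 * 2  =>  a = 12
  z = d * y  =>  z = 20
  c = 8 + 0  =>  c = 8
  return a = 12

Answer: 12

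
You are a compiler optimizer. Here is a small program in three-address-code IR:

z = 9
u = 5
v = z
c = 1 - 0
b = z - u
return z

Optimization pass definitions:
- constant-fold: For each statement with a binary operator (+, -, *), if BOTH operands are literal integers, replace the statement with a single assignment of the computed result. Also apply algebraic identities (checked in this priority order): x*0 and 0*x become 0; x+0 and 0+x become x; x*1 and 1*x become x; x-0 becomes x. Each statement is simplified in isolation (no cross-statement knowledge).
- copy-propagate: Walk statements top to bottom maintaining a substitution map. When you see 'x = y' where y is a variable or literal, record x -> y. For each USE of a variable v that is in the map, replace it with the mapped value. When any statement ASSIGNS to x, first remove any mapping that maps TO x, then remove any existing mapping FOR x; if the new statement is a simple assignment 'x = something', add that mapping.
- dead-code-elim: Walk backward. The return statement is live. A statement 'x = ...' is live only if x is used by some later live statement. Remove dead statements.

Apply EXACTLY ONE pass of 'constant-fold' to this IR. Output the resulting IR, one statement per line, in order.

Answer: z = 9
u = 5
v = z
c = 1
b = z - u
return z

Derivation:
Applying constant-fold statement-by-statement:
  [1] z = 9  (unchanged)
  [2] u = 5  (unchanged)
  [3] v = z  (unchanged)
  [4] c = 1 - 0  -> c = 1
  [5] b = z - u  (unchanged)
  [6] return z  (unchanged)
Result (6 stmts):
  z = 9
  u = 5
  v = z
  c = 1
  b = z - u
  return z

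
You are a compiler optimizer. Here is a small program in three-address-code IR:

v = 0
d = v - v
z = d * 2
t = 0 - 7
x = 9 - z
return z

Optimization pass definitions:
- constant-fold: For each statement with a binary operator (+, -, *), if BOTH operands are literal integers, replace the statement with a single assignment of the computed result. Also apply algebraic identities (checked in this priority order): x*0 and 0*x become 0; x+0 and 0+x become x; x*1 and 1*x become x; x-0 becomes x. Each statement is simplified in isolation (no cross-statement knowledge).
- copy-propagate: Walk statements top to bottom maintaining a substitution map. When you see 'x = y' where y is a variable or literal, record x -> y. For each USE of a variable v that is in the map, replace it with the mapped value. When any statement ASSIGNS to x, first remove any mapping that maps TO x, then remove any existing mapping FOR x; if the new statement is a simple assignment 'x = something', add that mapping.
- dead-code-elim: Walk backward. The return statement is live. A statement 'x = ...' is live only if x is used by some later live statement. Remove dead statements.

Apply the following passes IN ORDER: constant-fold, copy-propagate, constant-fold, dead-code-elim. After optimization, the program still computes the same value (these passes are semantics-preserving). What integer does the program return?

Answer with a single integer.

Answer: 0

Derivation:
Initial IR:
  v = 0
  d = v - v
  z = d * 2
  t = 0 - 7
  x = 9 - z
  return z
After constant-fold (6 stmts):
  v = 0
  d = v - v
  z = d * 2
  t = -7
  x = 9 - z
  return z
After copy-propagate (6 stmts):
  v = 0
  d = 0 - 0
  z = d * 2
  t = -7
  x = 9 - z
  return z
After constant-fold (6 stmts):
  v = 0
  d = 0
  z = d * 2
  t = -7
  x = 9 - z
  return z
After dead-code-elim (3 stmts):
  d = 0
  z = d * 2
  return z
Evaluate:
  v = 0  =>  v = 0
  d = v - v  =>  d = 0
  z = d * 2  =>  z = 0
  t = 0 - 7  =>  t = -7
  x = 9 - z  =>  x = 9
  return z = 0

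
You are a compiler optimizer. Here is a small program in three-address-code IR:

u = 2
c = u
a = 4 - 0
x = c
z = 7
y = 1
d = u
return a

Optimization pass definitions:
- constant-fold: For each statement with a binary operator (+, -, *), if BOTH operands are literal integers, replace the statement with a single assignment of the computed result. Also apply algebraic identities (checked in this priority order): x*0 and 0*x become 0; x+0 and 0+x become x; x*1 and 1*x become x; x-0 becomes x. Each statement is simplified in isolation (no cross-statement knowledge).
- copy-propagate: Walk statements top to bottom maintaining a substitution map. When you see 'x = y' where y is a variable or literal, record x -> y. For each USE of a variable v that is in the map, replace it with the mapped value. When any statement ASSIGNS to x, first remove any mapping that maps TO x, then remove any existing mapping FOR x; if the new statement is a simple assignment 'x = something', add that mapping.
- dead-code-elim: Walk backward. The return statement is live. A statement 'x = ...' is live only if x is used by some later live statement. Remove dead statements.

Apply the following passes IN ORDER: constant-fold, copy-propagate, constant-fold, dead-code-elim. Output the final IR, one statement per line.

Answer: return 4

Derivation:
Initial IR:
  u = 2
  c = u
  a = 4 - 0
  x = c
  z = 7
  y = 1
  d = u
  return a
After constant-fold (8 stmts):
  u = 2
  c = u
  a = 4
  x = c
  z = 7
  y = 1
  d = u
  return a
After copy-propagate (8 stmts):
  u = 2
  c = 2
  a = 4
  x = 2
  z = 7
  y = 1
  d = 2
  return 4
After constant-fold (8 stmts):
  u = 2
  c = 2
  a = 4
  x = 2
  z = 7
  y = 1
  d = 2
  return 4
After dead-code-elim (1 stmts):
  return 4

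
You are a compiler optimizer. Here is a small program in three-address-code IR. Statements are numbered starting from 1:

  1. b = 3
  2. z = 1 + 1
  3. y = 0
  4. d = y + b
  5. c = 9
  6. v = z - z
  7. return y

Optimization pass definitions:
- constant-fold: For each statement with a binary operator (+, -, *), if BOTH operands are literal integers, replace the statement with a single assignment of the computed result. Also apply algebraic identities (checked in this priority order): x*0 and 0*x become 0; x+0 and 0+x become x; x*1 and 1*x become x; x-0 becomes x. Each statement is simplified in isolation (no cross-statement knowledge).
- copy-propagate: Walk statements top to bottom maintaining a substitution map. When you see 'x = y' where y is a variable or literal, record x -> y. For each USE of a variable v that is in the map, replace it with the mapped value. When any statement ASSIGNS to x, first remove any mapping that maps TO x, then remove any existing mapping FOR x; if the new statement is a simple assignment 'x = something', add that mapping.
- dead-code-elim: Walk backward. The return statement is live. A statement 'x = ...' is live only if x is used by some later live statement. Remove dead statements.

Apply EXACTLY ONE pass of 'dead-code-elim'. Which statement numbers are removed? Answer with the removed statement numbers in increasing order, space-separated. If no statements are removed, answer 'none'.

Backward liveness scan:
Stmt 1 'b = 3': DEAD (b not in live set [])
Stmt 2 'z = 1 + 1': DEAD (z not in live set [])
Stmt 3 'y = 0': KEEP (y is live); live-in = []
Stmt 4 'd = y + b': DEAD (d not in live set ['y'])
Stmt 5 'c = 9': DEAD (c not in live set ['y'])
Stmt 6 'v = z - z': DEAD (v not in live set ['y'])
Stmt 7 'return y': KEEP (return); live-in = ['y']
Removed statement numbers: [1, 2, 4, 5, 6]
Surviving IR:
  y = 0
  return y

Answer: 1 2 4 5 6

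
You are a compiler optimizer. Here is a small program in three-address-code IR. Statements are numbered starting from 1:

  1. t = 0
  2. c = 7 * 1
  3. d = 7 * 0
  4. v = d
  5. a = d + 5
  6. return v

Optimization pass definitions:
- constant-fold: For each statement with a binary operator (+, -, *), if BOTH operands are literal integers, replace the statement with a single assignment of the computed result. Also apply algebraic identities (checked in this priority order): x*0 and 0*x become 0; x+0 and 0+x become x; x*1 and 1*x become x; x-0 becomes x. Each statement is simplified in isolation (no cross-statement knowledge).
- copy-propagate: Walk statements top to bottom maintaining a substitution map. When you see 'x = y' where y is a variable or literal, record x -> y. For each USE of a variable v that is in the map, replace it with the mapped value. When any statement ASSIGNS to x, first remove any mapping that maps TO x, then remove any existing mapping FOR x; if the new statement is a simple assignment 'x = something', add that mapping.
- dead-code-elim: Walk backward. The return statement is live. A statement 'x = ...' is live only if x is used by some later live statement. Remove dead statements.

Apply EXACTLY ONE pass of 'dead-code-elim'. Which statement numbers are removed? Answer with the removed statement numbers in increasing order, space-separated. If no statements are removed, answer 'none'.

Answer: 1 2 5

Derivation:
Backward liveness scan:
Stmt 1 't = 0': DEAD (t not in live set [])
Stmt 2 'c = 7 * 1': DEAD (c not in live set [])
Stmt 3 'd = 7 * 0': KEEP (d is live); live-in = []
Stmt 4 'v = d': KEEP (v is live); live-in = ['d']
Stmt 5 'a = d + 5': DEAD (a not in live set ['v'])
Stmt 6 'return v': KEEP (return); live-in = ['v']
Removed statement numbers: [1, 2, 5]
Surviving IR:
  d = 7 * 0
  v = d
  return v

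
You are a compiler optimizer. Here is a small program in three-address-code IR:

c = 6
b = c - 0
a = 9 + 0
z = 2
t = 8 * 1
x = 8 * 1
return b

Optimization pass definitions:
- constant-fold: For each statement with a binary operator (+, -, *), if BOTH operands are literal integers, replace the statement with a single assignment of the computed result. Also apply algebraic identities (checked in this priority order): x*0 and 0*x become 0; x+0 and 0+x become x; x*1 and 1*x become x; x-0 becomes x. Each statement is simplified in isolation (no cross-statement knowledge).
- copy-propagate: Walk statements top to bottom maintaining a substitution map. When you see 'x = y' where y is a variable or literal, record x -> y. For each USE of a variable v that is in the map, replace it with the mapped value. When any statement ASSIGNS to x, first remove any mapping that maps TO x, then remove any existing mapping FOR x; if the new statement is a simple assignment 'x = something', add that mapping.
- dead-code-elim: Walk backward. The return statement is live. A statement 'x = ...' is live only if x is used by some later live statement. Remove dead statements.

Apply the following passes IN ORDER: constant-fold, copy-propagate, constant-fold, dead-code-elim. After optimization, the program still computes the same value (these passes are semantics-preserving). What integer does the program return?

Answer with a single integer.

Initial IR:
  c = 6
  b = c - 0
  a = 9 + 0
  z = 2
  t = 8 * 1
  x = 8 * 1
  return b
After constant-fold (7 stmts):
  c = 6
  b = c
  a = 9
  z = 2
  t = 8
  x = 8
  return b
After copy-propagate (7 stmts):
  c = 6
  b = 6
  a = 9
  z = 2
  t = 8
  x = 8
  return 6
After constant-fold (7 stmts):
  c = 6
  b = 6
  a = 9
  z = 2
  t = 8
  x = 8
  return 6
After dead-code-elim (1 stmts):
  return 6
Evaluate:
  c = 6  =>  c = 6
  b = c - 0  =>  b = 6
  a = 9 + 0  =>  a = 9
  z = 2  =>  z = 2
  t = 8 * 1  =>  t = 8
  x = 8 * 1  =>  x = 8
  return b = 6

Answer: 6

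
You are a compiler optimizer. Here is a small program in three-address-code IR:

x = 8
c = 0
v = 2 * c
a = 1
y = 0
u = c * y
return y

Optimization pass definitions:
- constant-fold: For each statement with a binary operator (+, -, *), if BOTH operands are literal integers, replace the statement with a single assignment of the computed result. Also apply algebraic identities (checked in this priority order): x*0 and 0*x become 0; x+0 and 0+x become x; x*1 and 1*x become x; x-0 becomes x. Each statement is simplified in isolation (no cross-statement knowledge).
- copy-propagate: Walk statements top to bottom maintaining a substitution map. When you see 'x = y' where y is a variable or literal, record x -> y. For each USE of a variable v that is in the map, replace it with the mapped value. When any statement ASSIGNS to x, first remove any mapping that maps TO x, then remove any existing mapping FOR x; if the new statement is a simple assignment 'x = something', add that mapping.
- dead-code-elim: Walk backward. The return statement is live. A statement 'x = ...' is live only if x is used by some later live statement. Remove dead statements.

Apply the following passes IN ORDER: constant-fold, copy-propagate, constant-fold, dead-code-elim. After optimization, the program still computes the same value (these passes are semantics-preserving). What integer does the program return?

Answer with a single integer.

Answer: 0

Derivation:
Initial IR:
  x = 8
  c = 0
  v = 2 * c
  a = 1
  y = 0
  u = c * y
  return y
After constant-fold (7 stmts):
  x = 8
  c = 0
  v = 2 * c
  a = 1
  y = 0
  u = c * y
  return y
After copy-propagate (7 stmts):
  x = 8
  c = 0
  v = 2 * 0
  a = 1
  y = 0
  u = 0 * 0
  return 0
After constant-fold (7 stmts):
  x = 8
  c = 0
  v = 0
  a = 1
  y = 0
  u = 0
  return 0
After dead-code-elim (1 stmts):
  return 0
Evaluate:
  x = 8  =>  x = 8
  c = 0  =>  c = 0
  v = 2 * c  =>  v = 0
  a = 1  =>  a = 1
  y = 0  =>  y = 0
  u = c * y  =>  u = 0
  return y = 0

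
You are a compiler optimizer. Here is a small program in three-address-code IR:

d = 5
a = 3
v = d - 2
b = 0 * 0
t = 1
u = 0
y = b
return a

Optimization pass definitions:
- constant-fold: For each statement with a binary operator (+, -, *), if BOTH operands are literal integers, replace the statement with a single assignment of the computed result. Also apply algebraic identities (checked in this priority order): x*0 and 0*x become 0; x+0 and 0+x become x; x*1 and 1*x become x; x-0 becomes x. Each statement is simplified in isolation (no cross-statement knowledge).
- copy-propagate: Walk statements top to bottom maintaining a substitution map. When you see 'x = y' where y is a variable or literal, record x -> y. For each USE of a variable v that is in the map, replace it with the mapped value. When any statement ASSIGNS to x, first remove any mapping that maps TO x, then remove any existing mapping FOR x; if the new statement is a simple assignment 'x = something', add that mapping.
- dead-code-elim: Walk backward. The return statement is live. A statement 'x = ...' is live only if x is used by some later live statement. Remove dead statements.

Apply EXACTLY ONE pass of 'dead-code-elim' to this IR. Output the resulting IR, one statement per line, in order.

Answer: a = 3
return a

Derivation:
Applying dead-code-elim statement-by-statement:
  [8] return a  -> KEEP (return); live=['a']
  [7] y = b  -> DEAD (y not live)
  [6] u = 0  -> DEAD (u not live)
  [5] t = 1  -> DEAD (t not live)
  [4] b = 0 * 0  -> DEAD (b not live)
  [3] v = d - 2  -> DEAD (v not live)
  [2] a = 3  -> KEEP; live=[]
  [1] d = 5  -> DEAD (d not live)
Result (2 stmts):
  a = 3
  return a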